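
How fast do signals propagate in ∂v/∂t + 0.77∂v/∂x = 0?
Speed = 0.77. Information travels along x - 0.77t = const (rightward).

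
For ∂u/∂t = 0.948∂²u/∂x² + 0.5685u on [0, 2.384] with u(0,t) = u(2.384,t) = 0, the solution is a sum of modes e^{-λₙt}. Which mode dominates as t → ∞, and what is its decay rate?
Eigenvalues: λₙ = 0.948n²π²/2.384² - 0.5685.
First three modes:
  n=1: λ₁ = 0.948π²/2.384² - 0.5685 ≈ 1.078
  n=2: λ₂ = 3.792π²/2.384² - 0.5685 ≈ 6.016
  n=3: λ₃ = 8.532π²/2.384² - 0.5685 ≈ 14.248
Since 0.948π²/2.384² ≈ 1.646 > 0.5685, all λₙ > 0.
The n=1 mode decays slowest → dominates as t → ∞.
Asymptotic: u ~ c₁ sin(πx/2.384) e^{-λ₁t} with decay rate λ₁ ≈ 1.078.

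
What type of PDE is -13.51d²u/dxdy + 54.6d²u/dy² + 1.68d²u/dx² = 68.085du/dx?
Rewriting in standard form: 1.68d²u/dx² - 13.51d²u/dxdy + 54.6d²u/dy² - 68.085du/dx = 0. With A = 1.68, B = -13.51, C = 54.6, the discriminant is -184.3919. This is an elliptic PDE.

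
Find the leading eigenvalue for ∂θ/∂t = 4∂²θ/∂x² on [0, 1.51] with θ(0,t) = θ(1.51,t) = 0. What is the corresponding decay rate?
Eigenvalues: λₙ = 4n²π²/1.51².
First three modes:
  n=1: λ₁ = 4π²/1.51² ≈ 17.314
  n=2: λ₂ = 16π²/1.51² ≈ 69.257 (4× faster decay)
  n=3: λ₃ = 36π²/1.51² ≈ 155.829 (9× faster decay)
As t → ∞, higher modes decay exponentially faster. The n=1 mode dominates: θ ~ c₁ sin(πx/1.51) e^{-λ₁t}.
Decay rate: λ₁ = 4π²/1.51² ≈ 17.314.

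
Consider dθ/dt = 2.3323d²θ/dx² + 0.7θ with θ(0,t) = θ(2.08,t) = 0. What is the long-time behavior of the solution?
As t → ∞, θ → 0. Diffusion dominates reaction (r=0.7 < κπ²/L²≈5.32); solution decays.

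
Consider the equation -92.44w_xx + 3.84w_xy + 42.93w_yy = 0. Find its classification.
Hyperbolic. (A = -92.44, B = 3.84, C = 42.93 gives B² - 4AC = 15888.5424.)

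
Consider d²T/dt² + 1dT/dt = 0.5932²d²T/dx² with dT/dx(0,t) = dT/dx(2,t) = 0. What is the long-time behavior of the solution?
As t → ∞, T → constant (steady state). Damping (γ=1) dissipates the nonconstant modes; with Neumann BCs the spatial average obeys M''+γM'=0 and tends to a finite limit.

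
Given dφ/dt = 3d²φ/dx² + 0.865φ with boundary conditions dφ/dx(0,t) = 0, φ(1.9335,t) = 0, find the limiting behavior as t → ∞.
φ → 0. Diffusion dominates reaction (r=0.865 < κπ²/(4L²)≈1.98); solution decays.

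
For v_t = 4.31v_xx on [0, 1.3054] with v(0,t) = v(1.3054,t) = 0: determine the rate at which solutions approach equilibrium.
Eigenvalues: λₙ = 4.31n²π²/1.3054².
First three modes:
  n=1: λ₁ = 4.31π²/1.3054² ≈ 24.963
  n=2: λ₂ = 17.24π²/1.3054² ≈ 99.85 (4× faster decay)
  n=3: λ₃ = 38.79π²/1.3054² ≈ 224.663 (9× faster decay)
As t → ∞, higher modes decay exponentially faster. The n=1 mode dominates: v ~ c₁ sin(πx/1.3054) e^{-λ₁t}.
Decay rate: λ₁ = 4.31π²/1.3054² ≈ 24.963.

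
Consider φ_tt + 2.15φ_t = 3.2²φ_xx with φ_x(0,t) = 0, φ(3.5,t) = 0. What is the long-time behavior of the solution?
As t → ∞, φ → 0. Damping (γ=2.15) dissipates energy; oscillations decay exponentially.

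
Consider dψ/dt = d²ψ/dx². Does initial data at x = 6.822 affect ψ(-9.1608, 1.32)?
Yes, for any finite x. The heat equation has infinite propagation speed, so all initial data affects all points at any t > 0.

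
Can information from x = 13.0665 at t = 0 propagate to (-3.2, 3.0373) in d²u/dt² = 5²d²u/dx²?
No. The domain of dependence is [-18.3865, 11.9865], and 13.0665 is outside this interval.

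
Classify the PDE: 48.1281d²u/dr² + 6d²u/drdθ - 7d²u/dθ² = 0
A = 48.1281, B = 6, C = -7. Discriminant B² - 4AC = 1383.5868. Since 1383.5868 > 0, hyperbolic.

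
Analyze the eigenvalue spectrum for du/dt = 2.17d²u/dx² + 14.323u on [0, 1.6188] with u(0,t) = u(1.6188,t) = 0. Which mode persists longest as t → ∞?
Eigenvalues: λₙ = 2.17n²π²/1.6188² - 14.323.
First three modes:
  n=1: λ₁ = 2.17π²/1.6188² - 14.323 ≈ -6.15
  n=2: λ₂ = 8.68π²/1.6188² - 14.323 ≈ 18.368
  n=3: λ₃ = 19.53π²/1.6188² - 14.323 ≈ 59.233
Since 2.17π²/1.6188² ≈ 8.173 < 14.323, λ₁ < 0.
The n=1 mode grows fastest (−λₙ is largest for n=1) → dominates.
Asymptotic: u ~ c₁ sin(πx/1.6188) e^{6.15t} (exponential growth at rate −λ₁ ≈ 6.15).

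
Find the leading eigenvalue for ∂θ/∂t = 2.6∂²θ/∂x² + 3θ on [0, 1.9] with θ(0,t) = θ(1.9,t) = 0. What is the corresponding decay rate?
Eigenvalues: λₙ = 2.6n²π²/1.9² - 3.
First three modes:
  n=1: λ₁ = 2.6π²/1.9² - 3 ≈ 4.108
  n=2: λ₂ = 10.4π²/1.9² - 3 ≈ 25.433
  n=3: λ₃ = 23.4π²/1.9² - 3 ≈ 60.975
Since 2.6π²/1.9² ≈ 7.108 > 3, all λₙ > 0.
The n=1 mode decays slowest → dominates as t → ∞.
Asymptotic: θ ~ c₁ sin(πx/1.9) e^{-λ₁t} with decay rate λ₁ ≈ 4.108.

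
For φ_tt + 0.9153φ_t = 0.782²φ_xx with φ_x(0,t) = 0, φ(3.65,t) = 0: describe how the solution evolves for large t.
φ → 0. Damping (γ=0.9153) dissipates energy; oscillations decay exponentially.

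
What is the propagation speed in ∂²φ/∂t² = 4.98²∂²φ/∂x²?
Speed = 4.98. Information travels along characteristics x = x₀ ± 4.98t.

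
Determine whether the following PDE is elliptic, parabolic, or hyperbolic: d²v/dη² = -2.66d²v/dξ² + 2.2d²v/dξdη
Rewriting in standard form: 2.66d²v/dξ² - 2.2d²v/dξdη + d²v/dη² = 0. Coefficients: A = 2.66, B = -2.2, C = 1. B² - 4AC = -5.8, which is negative, so the equation is elliptic.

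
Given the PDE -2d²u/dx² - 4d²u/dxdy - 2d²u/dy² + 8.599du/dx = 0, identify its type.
The second-order coefficients are A = -2, B = -4, C = -2. Since B² - 4AC = 0 = 0, this is a parabolic PDE.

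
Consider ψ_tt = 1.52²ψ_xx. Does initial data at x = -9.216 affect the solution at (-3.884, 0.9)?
No. The domain of dependence is [-5.252, -2.516], and -9.216 is outside this interval.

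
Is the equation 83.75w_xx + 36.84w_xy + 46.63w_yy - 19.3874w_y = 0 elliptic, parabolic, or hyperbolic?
Computing B² - 4AC with A = 83.75, B = 36.84, C = 46.63: discriminant = -14263.8644 (negative). Answer: elliptic.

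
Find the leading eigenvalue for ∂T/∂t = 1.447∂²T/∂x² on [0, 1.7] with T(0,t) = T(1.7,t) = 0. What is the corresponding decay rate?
Eigenvalues: λₙ = 1.447n²π²/1.7².
First three modes:
  n=1: λ₁ = 1.447π²/1.7² ≈ 4.942
  n=2: λ₂ = 5.788π²/1.7² ≈ 19.767 (4× faster decay)
  n=3: λ₃ = 13.023π²/1.7² ≈ 44.475 (9× faster decay)
As t → ∞, higher modes decay exponentially faster. The n=1 mode dominates: T ~ c₁ sin(πx/1.7) e^{-λ₁t}.
Decay rate: λ₁ = 1.447π²/1.7² ≈ 4.942.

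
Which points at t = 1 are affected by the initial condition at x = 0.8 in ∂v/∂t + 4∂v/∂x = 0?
At x = 4.8. The characteristic carries data from (0.8, 0) to (4.8, 1).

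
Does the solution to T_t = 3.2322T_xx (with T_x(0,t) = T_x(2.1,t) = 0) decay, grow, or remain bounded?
T → constant (steady state). Heat is conserved (no flux at boundaries); solution approaches the spatial average.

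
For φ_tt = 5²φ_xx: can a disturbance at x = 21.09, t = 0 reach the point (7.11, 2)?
No. The domain of dependence is [-2.89, 17.11], and 21.09 is outside this interval.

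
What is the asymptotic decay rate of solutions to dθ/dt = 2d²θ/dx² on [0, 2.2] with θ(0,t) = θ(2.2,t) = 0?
Eigenvalues: λₙ = 2n²π²/2.2².
First three modes:
  n=1: λ₁ = 2π²/2.2² ≈ 4.078
  n=2: λ₂ = 8π²/2.2² ≈ 16.313 (4× faster decay)
  n=3: λ₃ = 18π²/2.2² ≈ 36.705 (9× faster decay)
As t → ∞, higher modes decay exponentially faster. The n=1 mode dominates: θ ~ c₁ sin(πx/2.2) e^{-λ₁t}.
Decay rate: λ₁ = 2π²/2.2² ≈ 4.078.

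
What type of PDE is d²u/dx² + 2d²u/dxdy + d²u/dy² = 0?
With A = 1, B = 2, C = 1, the discriminant is 0. This is a parabolic PDE.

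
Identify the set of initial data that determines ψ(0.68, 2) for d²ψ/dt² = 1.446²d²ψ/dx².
Domain of dependence: [-2.212, 3.572]. Signals travel at speed 1.446, so data within |x - 0.68| ≤ 1.446·2 = 2.892 can reach the point.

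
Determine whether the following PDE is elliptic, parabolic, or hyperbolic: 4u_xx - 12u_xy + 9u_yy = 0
Coefficients: A = 4, B = -12, C = 9. B² - 4AC = 0, which is zero, so the equation is parabolic.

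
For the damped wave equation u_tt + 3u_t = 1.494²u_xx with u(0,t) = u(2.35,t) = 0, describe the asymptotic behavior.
u → 0. Damping (γ=3) dissipates energy; oscillations decay exponentially.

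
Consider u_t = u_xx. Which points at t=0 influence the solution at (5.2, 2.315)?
The entire real line. The heat equation has infinite propagation speed: any initial disturbance instantly affects all points (though exponentially small far away).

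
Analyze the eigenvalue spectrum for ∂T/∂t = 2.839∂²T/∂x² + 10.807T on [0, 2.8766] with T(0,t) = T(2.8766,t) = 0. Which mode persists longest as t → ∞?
Eigenvalues: λₙ = 2.839n²π²/2.8766² - 10.807.
First three modes:
  n=1: λ₁ = 2.839π²/2.8766² - 10.807 ≈ -7.421
  n=2: λ₂ = 11.356π²/2.8766² - 10.807 ≈ 2.738
  n=3: λ₃ = 25.551π²/2.8766² - 10.807 ≈ 19.668
Since 2.839π²/2.8766² ≈ 3.386 < 10.807, λ₁ < 0.
The n=1 mode grows fastest (−λₙ is largest for n=1) → dominates.
Asymptotic: T ~ c₁ sin(πx/2.8766) e^{7.421t} (exponential growth at rate −λ₁ ≈ 7.421).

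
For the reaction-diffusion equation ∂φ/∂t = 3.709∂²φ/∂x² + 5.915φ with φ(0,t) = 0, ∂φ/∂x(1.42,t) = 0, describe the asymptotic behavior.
φ grows unboundedly. Reaction dominates diffusion (r=5.915 > κπ²/(4L²)≈4.54); solution grows exponentially.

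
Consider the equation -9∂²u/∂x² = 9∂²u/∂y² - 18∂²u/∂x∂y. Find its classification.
Rewriting in standard form: -9∂²u/∂x² + 18∂²u/∂x∂y - 9∂²u/∂y² = 0. Parabolic. (A = -9, B = 18, C = -9 gives B² - 4AC = 0.)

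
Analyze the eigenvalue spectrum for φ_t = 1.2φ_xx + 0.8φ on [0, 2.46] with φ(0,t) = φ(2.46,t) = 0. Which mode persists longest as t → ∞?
Eigenvalues: λₙ = 1.2n²π²/2.46² - 0.8.
First three modes:
  n=1: λ₁ = 1.2π²/2.46² - 0.8 ≈ 1.157
  n=2: λ₂ = 4.8π²/2.46² - 0.8 ≈ 7.028
  n=3: λ₃ = 10.8π²/2.46² - 0.8 ≈ 16.814
Since 1.2π²/2.46² ≈ 1.957 > 0.8, all λₙ > 0.
The n=1 mode decays slowest → dominates as t → ∞.
Asymptotic: φ ~ c₁ sin(πx/2.46) e^{-λ₁t} with decay rate λ₁ ≈ 1.157.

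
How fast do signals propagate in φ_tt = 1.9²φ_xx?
Speed = 1.9. Information travels along characteristics x = x₀ ± 1.9t.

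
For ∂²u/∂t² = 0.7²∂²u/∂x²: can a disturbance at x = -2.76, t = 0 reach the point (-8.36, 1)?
No. The domain of dependence is [-9.06, -7.66], and -2.76 is outside this interval.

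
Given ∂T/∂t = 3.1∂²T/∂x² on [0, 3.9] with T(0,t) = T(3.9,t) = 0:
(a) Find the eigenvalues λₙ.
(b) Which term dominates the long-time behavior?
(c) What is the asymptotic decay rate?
Eigenvalues: λₙ = 3.1n²π²/3.9².
First three modes:
  n=1: λ₁ = 3.1π²/3.9² ≈ 2.012
  n=2: λ₂ = 12.4π²/3.9² ≈ 8.046 (4× faster decay)
  n=3: λ₃ = 27.9π²/3.9² ≈ 18.104 (9× faster decay)
As t → ∞, higher modes decay exponentially faster. The n=1 mode dominates: T ~ c₁ sin(πx/3.9) e^{-λ₁t}.
Decay rate: λ₁ = 3.1π²/3.9² ≈ 2.012.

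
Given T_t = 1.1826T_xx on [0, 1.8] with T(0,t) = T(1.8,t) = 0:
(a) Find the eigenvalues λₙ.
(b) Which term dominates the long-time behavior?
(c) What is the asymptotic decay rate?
Eigenvalues: λₙ = 1.1826n²π²/1.8².
First three modes:
  n=1: λ₁ = 1.1826π²/1.8² ≈ 3.602
  n=2: λ₂ = 4.7304π²/1.8² ≈ 14.41 (4× faster decay)
  n=3: λ₃ = 10.6434π²/1.8² ≈ 32.422 (9× faster decay)
As t → ∞, higher modes decay exponentially faster. The n=1 mode dominates: T ~ c₁ sin(πx/1.8) e^{-λ₁t}.
Decay rate: λ₁ = 1.1826π²/1.8² ≈ 3.602.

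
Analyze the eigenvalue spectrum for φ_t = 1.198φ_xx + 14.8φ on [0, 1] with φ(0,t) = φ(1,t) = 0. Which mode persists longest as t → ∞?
Eigenvalues: λₙ = 1.198n²π²/1² - 14.8.
First three modes:
  n=1: λ₁ = 1.198π² - 14.8 ≈ -2.976
  n=2: λ₂ = 4.792π² - 14.8 ≈ 32.495
  n=3: λ₃ = 10.782π² - 14.8 ≈ 91.614
Since 1.198π² ≈ 11.824 < 14.8, λ₁ < 0.
The n=1 mode grows fastest (−λₙ is largest for n=1) → dominates.
Asymptotic: φ ~ c₁ sin(πx/1) e^{2.976t} (exponential growth at rate −λ₁ ≈ 2.976).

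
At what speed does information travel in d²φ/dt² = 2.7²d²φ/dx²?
Speed = 2.7. Information travels along characteristics x = x₀ ± 2.7t.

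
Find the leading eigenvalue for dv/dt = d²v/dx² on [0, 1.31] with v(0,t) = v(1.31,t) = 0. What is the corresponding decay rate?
Eigenvalues: λₙ = n²π²/1.31².
First three modes:
  n=1: λ₁ = π²/1.31² ≈ 5.751
  n=2: λ₂ = 4π²/1.31² ≈ 23.005 (4× faster decay)
  n=3: λ₃ = 9π²/1.31² ≈ 51.761 (9× faster decay)
As t → ∞, higher modes decay exponentially faster. The n=1 mode dominates: v ~ c₁ sin(πx/1.31) e^{-λ₁t}.
Decay rate: λ₁ = π²/1.31² ≈ 5.751.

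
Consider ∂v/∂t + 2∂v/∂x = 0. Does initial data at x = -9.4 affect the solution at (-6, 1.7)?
Yes. The characteristic through (-6, 1.7) passes through x = -9.4.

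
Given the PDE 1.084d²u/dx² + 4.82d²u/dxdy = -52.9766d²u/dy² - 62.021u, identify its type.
Rewriting in standard form: 1.084d²u/dx² + 4.82d²u/dxdy + 52.9766d²u/dy² + 62.021u = 0. The second-order coefficients are A = 1.084, B = 4.82, C = 52.9766. Since B² - 4AC = -206.4741376 < 0, this is an elliptic PDE.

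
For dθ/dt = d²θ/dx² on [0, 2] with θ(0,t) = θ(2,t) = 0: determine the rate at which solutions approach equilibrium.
Eigenvalues: λₙ = n²π²/2².
First three modes:
  n=1: λ₁ = π²/2² ≈ 2.467
  n=2: λ₂ = 4π²/2² ≈ 9.87 (4× faster decay)
  n=3: λ₃ = 9π²/2² ≈ 22.207 (9× faster decay)
As t → ∞, higher modes decay exponentially faster. The n=1 mode dominates: θ ~ c₁ sin(πx/2) e^{-λ₁t}.
Decay rate: λ₁ = π²/2² ≈ 2.467.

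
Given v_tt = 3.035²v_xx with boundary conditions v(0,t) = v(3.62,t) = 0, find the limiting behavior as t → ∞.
v oscillates (no decay). Energy is conserved; the solution oscillates indefinitely as standing waves.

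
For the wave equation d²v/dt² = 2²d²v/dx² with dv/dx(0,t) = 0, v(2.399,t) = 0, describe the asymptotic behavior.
v oscillates (no decay). Energy is conserved; the solution oscillates indefinitely as standing waves.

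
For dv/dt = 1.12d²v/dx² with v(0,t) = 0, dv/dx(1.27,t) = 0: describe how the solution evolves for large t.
v → 0. Heat escapes through the Dirichlet boundary.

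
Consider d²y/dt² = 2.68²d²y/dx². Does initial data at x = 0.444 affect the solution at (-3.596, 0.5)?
No. The domain of dependence is [-4.936, -2.256], and 0.444 is outside this interval.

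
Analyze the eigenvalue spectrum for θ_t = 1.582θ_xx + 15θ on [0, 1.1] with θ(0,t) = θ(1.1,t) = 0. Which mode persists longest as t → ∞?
Eigenvalues: λₙ = 1.582n²π²/1.1² - 15.
First three modes:
  n=1: λ₁ = 1.582π²/1.1² - 15 ≈ -2.096
  n=2: λ₂ = 6.328π²/1.1² - 15 ≈ 36.616
  n=3: λ₃ = 14.238π²/1.1² - 15 ≈ 101.135
Since 1.582π²/1.1² ≈ 12.904 < 15, λ₁ < 0.
The n=1 mode grows fastest (−λₙ is largest for n=1) → dominates.
Asymptotic: θ ~ c₁ sin(πx/1.1) e^{2.096t} (exponential growth at rate −λ₁ ≈ 2.096).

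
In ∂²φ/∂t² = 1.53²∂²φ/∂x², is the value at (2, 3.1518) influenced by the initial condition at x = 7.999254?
No. The domain of dependence is [-2.822254, 6.822254], and 7.999254 is outside this interval.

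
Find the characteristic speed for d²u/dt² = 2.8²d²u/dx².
Speed = 2.8. Information travels along characteristics x = x₀ ± 2.8t.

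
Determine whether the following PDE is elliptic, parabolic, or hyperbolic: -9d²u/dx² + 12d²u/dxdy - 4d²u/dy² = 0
Coefficients: A = -9, B = 12, C = -4. B² - 4AC = 0, which is zero, so the equation is parabolic.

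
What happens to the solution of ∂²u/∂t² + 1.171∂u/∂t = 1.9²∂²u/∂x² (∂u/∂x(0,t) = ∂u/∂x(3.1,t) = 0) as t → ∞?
u → constant (steady state). Damping (γ=1.171) dissipates the nonconstant modes; with Neumann BCs the spatial average obeys M''+γM'=0 and tends to a finite limit.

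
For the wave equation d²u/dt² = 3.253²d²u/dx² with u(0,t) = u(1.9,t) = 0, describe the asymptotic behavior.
u oscillates (no decay). Energy is conserved; the solution oscillates indefinitely as standing waves.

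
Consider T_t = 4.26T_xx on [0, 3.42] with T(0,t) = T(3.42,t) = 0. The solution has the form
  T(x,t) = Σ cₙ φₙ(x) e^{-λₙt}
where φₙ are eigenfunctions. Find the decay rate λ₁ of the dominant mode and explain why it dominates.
Eigenvalues: λₙ = 4.26n²π²/3.42².
First three modes:
  n=1: λ₁ = 4.26π²/3.42² ≈ 3.595
  n=2: λ₂ = 17.04π²/3.42² ≈ 14.379 (4× faster decay)
  n=3: λ₃ = 38.34π²/3.42² ≈ 32.352 (9× faster decay)
As t → ∞, higher modes decay exponentially faster. The n=1 mode dominates: T ~ c₁ sin(πx/3.42) e^{-λ₁t}.
Decay rate: λ₁ = 4.26π²/3.42² ≈ 3.595.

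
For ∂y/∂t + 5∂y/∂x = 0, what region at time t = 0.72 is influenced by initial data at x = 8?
At x = 11.6. The characteristic carries data from (8, 0) to (11.6, 0.72).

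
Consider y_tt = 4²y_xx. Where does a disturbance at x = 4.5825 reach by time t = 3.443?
Domain of influence: [-9.1895, 18.3545]. Data at x = 4.5825 spreads outward at speed 4.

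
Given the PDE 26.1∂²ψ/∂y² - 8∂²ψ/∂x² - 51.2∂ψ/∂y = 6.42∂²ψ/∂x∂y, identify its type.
Rewriting in standard form: -8∂²ψ/∂x² - 6.42∂²ψ/∂x∂y + 26.1∂²ψ/∂y² - 51.2∂ψ/∂y = 0. The second-order coefficients are A = -8, B = -6.42, C = 26.1. Since B² - 4AC = 876.4164 > 0, this is a hyperbolic PDE.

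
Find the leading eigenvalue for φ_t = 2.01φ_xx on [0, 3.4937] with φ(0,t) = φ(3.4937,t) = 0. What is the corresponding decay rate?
Eigenvalues: λₙ = 2.01n²π²/3.4937².
First three modes:
  n=1: λ₁ = 2.01π²/3.4937² ≈ 1.625
  n=2: λ₂ = 8.04π²/3.4937² ≈ 6.501 (4× faster decay)
  n=3: λ₃ = 18.09π²/3.4937² ≈ 14.627 (9× faster decay)
As t → ∞, higher modes decay exponentially faster. The n=1 mode dominates: φ ~ c₁ sin(πx/3.4937) e^{-λ₁t}.
Decay rate: λ₁ = 2.01π²/3.4937² ≈ 1.625.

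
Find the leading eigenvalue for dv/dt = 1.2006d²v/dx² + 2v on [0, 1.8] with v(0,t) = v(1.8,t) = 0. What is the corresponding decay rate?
Eigenvalues: λₙ = 1.2006n²π²/1.8² - 2.
First three modes:
  n=1: λ₁ = 1.2006π²/1.8² - 2 ≈ 1.657
  n=2: λ₂ = 4.8024π²/1.8² - 2 ≈ 12.629
  n=3: λ₃ = 10.8054π²/1.8² - 2 ≈ 30.915
Since 1.2006π²/1.8² ≈ 3.657 > 2, all λₙ > 0.
The n=1 mode decays slowest → dominates as t → ∞.
Asymptotic: v ~ c₁ sin(πx/1.8) e^{-λ₁t} with decay rate λ₁ ≈ 1.657.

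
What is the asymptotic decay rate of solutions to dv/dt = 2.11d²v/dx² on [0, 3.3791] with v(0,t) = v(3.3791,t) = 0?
Eigenvalues: λₙ = 2.11n²π²/3.3791².
First three modes:
  n=1: λ₁ = 2.11π²/3.3791² ≈ 1.824
  n=2: λ₂ = 8.44π²/3.3791² ≈ 7.295 (4× faster decay)
  n=3: λ₃ = 18.99π²/3.3791² ≈ 16.414 (9× faster decay)
As t → ∞, higher modes decay exponentially faster. The n=1 mode dominates: v ~ c₁ sin(πx/3.3791) e^{-λ₁t}.
Decay rate: λ₁ = 2.11π²/3.3791² ≈ 1.824.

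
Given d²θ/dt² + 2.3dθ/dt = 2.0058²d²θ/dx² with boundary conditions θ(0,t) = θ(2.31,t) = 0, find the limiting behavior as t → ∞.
θ → 0. Damping (γ=2.3) dissipates energy; oscillations decay exponentially.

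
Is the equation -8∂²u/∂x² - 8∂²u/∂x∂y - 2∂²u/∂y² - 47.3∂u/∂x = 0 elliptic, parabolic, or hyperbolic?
Computing B² - 4AC with A = -8, B = -8, C = -2: discriminant = 0 (zero). Answer: parabolic.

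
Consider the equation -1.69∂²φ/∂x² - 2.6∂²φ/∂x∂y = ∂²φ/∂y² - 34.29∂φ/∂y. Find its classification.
Rewriting in standard form: -1.69∂²φ/∂x² - 2.6∂²φ/∂x∂y - ∂²φ/∂y² + 34.29∂φ/∂y = 0. Parabolic. (A = -1.69, B = -2.6, C = -1 gives B² - 4AC = 0.)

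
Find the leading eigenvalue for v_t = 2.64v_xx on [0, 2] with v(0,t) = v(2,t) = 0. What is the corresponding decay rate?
Eigenvalues: λₙ = 2.64n²π²/2².
First three modes:
  n=1: λ₁ = 2.64π²/2² ≈ 6.514
  n=2: λ₂ = 10.56π²/2² ≈ 26.056 (4× faster decay)
  n=3: λ₃ = 23.76π²/2² ≈ 58.625 (9× faster decay)
As t → ∞, higher modes decay exponentially faster. The n=1 mode dominates: v ~ c₁ sin(πx/2) e^{-λ₁t}.
Decay rate: λ₁ = 2.64π²/2² ≈ 6.514.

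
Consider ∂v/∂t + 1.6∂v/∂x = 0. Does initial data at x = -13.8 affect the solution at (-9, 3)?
Yes. The characteristic through (-9, 3) passes through x = -13.8.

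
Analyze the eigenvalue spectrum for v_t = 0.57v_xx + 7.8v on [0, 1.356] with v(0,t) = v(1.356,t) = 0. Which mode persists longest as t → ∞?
Eigenvalues: λₙ = 0.57n²π²/1.356² - 7.8.
First three modes:
  n=1: λ₁ = 0.57π²/1.356² - 7.8 ≈ -4.74
  n=2: λ₂ = 2.28π²/1.356² - 7.8 ≈ 4.438
  n=3: λ₃ = 5.13π²/1.356² - 7.8 ≈ 19.736
Since 0.57π²/1.356² ≈ 3.06 < 7.8, λ₁ < 0.
The n=1 mode grows fastest (−λₙ is largest for n=1) → dominates.
Asymptotic: v ~ c₁ sin(πx/1.356) e^{4.74t} (exponential growth at rate −λ₁ ≈ 4.74).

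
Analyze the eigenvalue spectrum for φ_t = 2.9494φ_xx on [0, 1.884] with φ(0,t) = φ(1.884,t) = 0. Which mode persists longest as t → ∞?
Eigenvalues: λₙ = 2.9494n²π²/1.884².
First three modes:
  n=1: λ₁ = 2.9494π²/1.884² ≈ 8.201
  n=2: λ₂ = 11.7976π²/1.884² ≈ 32.804 (4× faster decay)
  n=3: λ₃ = 26.5446π²/1.884² ≈ 73.81 (9× faster decay)
As t → ∞, higher modes decay exponentially faster. The n=1 mode dominates: φ ~ c₁ sin(πx/1.884) e^{-λ₁t}.
Decay rate: λ₁ = 2.9494π²/1.884² ≈ 8.201.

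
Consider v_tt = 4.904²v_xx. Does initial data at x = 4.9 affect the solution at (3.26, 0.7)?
Yes. The domain of dependence is [-0.1728, 6.6928], and 4.9 ∈ [-0.1728, 6.6928].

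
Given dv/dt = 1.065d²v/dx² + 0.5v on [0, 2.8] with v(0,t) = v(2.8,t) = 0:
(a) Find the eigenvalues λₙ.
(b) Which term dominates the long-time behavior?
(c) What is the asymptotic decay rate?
Eigenvalues: λₙ = 1.065n²π²/2.8² - 0.5.
First three modes:
  n=1: λ₁ = 1.065π²/2.8² - 0.5 ≈ 0.841
  n=2: λ₂ = 4.26π²/2.8² - 0.5 ≈ 4.863
  n=3: λ₃ = 9.585π²/2.8² - 0.5 ≈ 11.566
Since 1.065π²/2.8² ≈ 1.341 > 0.5, all λₙ > 0.
The n=1 mode decays slowest → dominates as t → ∞.
Asymptotic: v ~ c₁ sin(πx/2.8) e^{-λ₁t} with decay rate λ₁ ≈ 0.841.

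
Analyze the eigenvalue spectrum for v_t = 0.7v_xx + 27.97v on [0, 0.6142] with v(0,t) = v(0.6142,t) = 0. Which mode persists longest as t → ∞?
Eigenvalues: λₙ = 0.7n²π²/0.6142² - 27.97.
First three modes:
  n=1: λ₁ = 0.7π²/0.6142² - 27.97 ≈ -9.656
  n=2: λ₂ = 2.8π²/0.6142² - 27.97 ≈ 45.285
  n=3: λ₃ = 6.3π²/0.6142² - 27.97 ≈ 136.854
Since 0.7π²/0.6142² ≈ 18.314 < 27.97, λ₁ < 0.
The n=1 mode grows fastest (−λₙ is largest for n=1) → dominates.
Asymptotic: v ~ c₁ sin(πx/0.6142) e^{9.656t} (exponential growth at rate −λ₁ ≈ 9.656).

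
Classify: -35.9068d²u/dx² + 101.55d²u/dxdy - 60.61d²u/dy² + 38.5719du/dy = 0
Hyperbolic (discriminant = 1607.157908).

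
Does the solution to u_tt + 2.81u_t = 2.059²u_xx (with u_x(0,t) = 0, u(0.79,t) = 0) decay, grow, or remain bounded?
u → 0. Damping (γ=2.81) dissipates energy; oscillations decay exponentially.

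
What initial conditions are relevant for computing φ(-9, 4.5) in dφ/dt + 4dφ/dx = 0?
A single point: x = -27. The characteristic through (-9, 4.5) is x - 4t = const, so x = -9 - 4·4.5 = -27.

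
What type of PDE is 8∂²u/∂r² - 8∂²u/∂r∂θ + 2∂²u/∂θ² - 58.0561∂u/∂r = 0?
With A = 8, B = -8, C = 2, the discriminant is 0. This is a parabolic PDE.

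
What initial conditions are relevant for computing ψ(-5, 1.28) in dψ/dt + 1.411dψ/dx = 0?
A single point: x = -6.80608. The characteristic through (-5, 1.28) is x - 1.411t = const, so x = -5 - 1.411·1.28 = -6.80608.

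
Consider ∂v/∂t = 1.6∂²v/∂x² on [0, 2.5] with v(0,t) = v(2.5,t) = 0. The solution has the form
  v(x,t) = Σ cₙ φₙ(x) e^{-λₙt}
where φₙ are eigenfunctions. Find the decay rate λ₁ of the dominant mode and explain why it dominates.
Eigenvalues: λₙ = 1.6n²π²/2.5².
First three modes:
  n=1: λ₁ = 1.6π²/2.5² ≈ 2.527
  n=2: λ₂ = 6.4π²/2.5² ≈ 10.106 (4× faster decay)
  n=3: λ₃ = 14.4π²/2.5² ≈ 22.74 (9× faster decay)
As t → ∞, higher modes decay exponentially faster. The n=1 mode dominates: v ~ c₁ sin(πx/2.5) e^{-λ₁t}.
Decay rate: λ₁ = 1.6π²/2.5² ≈ 2.527.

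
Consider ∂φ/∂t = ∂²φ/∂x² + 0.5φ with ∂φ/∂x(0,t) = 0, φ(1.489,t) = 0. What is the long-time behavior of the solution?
As t → ∞, φ → 0. Diffusion dominates reaction (r=0.5 < κπ²/(4L²)≈1.11); solution decays.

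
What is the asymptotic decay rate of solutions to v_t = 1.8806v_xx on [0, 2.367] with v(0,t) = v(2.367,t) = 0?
Eigenvalues: λₙ = 1.8806n²π²/2.367².
First three modes:
  n=1: λ₁ = 1.8806π²/2.367² ≈ 3.313
  n=2: λ₂ = 7.5224π²/2.367² ≈ 13.251 (4× faster decay)
  n=3: λ₃ = 16.9254π²/2.367² ≈ 29.816 (9× faster decay)
As t → ∞, higher modes decay exponentially faster. The n=1 mode dominates: v ~ c₁ sin(πx/2.367) e^{-λ₁t}.
Decay rate: λ₁ = 1.8806π²/2.367² ≈ 3.313.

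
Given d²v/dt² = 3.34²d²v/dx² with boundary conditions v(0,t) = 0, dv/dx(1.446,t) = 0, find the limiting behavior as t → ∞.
v oscillates (no decay). Energy is conserved; the solution oscillates indefinitely as standing waves.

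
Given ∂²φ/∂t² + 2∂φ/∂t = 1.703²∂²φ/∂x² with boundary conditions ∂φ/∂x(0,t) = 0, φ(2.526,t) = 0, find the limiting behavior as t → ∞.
φ → 0. Damping (γ=2) dissipates energy; oscillations decay exponentially.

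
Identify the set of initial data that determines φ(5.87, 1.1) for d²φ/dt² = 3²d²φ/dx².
Domain of dependence: [2.57, 9.17]. Signals travel at speed 3, so data within |x - 5.87| ≤ 3·1.1 = 3.3 can reach the point.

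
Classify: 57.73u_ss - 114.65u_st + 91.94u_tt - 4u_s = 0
Elliptic (discriminant = -8086.1623).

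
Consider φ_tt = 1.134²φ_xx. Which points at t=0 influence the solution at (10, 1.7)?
Domain of dependence: [8.0722, 11.9278]. Signals travel at speed 1.134, so data within |x - 10| ≤ 1.134·1.7 = 1.9278 can reach the point.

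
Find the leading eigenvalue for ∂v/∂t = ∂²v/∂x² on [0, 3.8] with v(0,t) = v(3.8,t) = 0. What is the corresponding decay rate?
Eigenvalues: λₙ = n²π²/3.8².
First three modes:
  n=1: λ₁ = π²/3.8² ≈ 0.683
  n=2: λ₂ = 4π²/3.8² ≈ 2.734 (4× faster decay)
  n=3: λ₃ = 9π²/3.8² ≈ 6.151 (9× faster decay)
As t → ∞, higher modes decay exponentially faster. The n=1 mode dominates: v ~ c₁ sin(πx/3.8) e^{-λ₁t}.
Decay rate: λ₁ = π²/3.8² ≈ 0.683.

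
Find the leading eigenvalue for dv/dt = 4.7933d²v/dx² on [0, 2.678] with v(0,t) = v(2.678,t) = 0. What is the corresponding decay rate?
Eigenvalues: λₙ = 4.7933n²π²/2.678².
First three modes:
  n=1: λ₁ = 4.7933π²/2.678² ≈ 6.596
  n=2: λ₂ = 19.1732π²/2.678² ≈ 26.386 (4× faster decay)
  n=3: λ₃ = 43.1397π²/2.678² ≈ 59.368 (9× faster decay)
As t → ∞, higher modes decay exponentially faster. The n=1 mode dominates: v ~ c₁ sin(πx/2.678) e^{-λ₁t}.
Decay rate: λ₁ = 4.7933π²/2.678² ≈ 6.596.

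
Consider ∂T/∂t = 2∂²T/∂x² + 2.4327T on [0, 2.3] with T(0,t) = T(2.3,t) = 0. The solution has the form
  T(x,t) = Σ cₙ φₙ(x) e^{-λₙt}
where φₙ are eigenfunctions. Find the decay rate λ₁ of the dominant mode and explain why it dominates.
Eigenvalues: λₙ = 2n²π²/2.3² - 2.4327.
First three modes:
  n=1: λ₁ = 2π²/2.3² - 2.4327 ≈ 1.299
  n=2: λ₂ = 8π²/2.3² - 2.4327 ≈ 12.493
  n=3: λ₃ = 18π²/2.3² - 2.4327 ≈ 31.15
Since 2π²/2.3² ≈ 3.731 > 2.4327, all λₙ > 0.
The n=1 mode decays slowest → dominates as t → ∞.
Asymptotic: T ~ c₁ sin(πx/2.3) e^{-λ₁t} with decay rate λ₁ ≈ 1.299.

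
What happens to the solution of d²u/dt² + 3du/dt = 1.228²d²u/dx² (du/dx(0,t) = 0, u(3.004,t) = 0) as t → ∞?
u → 0. Damping (γ=3) dissipates energy; oscillations decay exponentially.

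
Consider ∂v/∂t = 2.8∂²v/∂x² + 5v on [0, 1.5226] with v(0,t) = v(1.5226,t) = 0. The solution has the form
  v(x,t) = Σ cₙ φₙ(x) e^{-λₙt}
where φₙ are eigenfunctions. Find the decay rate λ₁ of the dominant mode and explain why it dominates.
Eigenvalues: λₙ = 2.8n²π²/1.5226² - 5.
First three modes:
  n=1: λ₁ = 2.8π²/1.5226² - 5 ≈ 6.92
  n=2: λ₂ = 11.2π²/1.5226² - 5 ≈ 42.681
  n=3: λ₃ = 25.2π²/1.5226² - 5 ≈ 102.282
Since 2.8π²/1.5226² ≈ 11.92 > 5, all λₙ > 0.
The n=1 mode decays slowest → dominates as t → ∞.
Asymptotic: v ~ c₁ sin(πx/1.5226) e^{-λ₁t} with decay rate λ₁ ≈ 6.92.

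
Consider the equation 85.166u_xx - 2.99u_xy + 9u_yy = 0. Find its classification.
Elliptic. (A = 85.166, B = -2.99, C = 9 gives B² - 4AC = -3057.0359.)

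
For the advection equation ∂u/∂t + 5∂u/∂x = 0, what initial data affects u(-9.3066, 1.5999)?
A single point: x = -17.3061. The characteristic through (-9.3066, 1.5999) is x - 5t = const, so x = -9.3066 - 5·1.5999 = -17.3061.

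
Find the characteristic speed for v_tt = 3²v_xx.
Speed = 3. Information travels along characteristics x = x₀ ± 3t.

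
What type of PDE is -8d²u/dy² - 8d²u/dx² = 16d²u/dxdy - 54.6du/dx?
Rewriting in standard form: -8d²u/dx² - 16d²u/dxdy - 8d²u/dy² + 54.6du/dx = 0. With A = -8, B = -16, C = -8, the discriminant is 0. This is a parabolic PDE.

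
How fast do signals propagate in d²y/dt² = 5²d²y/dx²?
Speed = 5. Information travels along characteristics x = x₀ ± 5t.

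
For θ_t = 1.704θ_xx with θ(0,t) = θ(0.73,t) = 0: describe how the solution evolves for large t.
θ → 0. Heat diffuses out through both boundaries.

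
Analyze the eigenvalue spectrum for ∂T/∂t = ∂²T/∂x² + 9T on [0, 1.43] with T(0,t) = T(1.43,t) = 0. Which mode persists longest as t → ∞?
Eigenvalues: λₙ = n²π²/1.43² - 9.
First three modes:
  n=1: λ₁ = π²/1.43² - 9 ≈ -4.174
  n=2: λ₂ = 4π²/1.43² - 9 ≈ 10.306
  n=3: λ₃ = 9π²/1.43² - 9 ≈ 34.438
Since π²/1.43² ≈ 4.826 < 9, λ₁ < 0.
The n=1 mode grows fastest (−λₙ is largest for n=1) → dominates.
Asymptotic: T ~ c₁ sin(πx/1.43) e^{4.174t} (exponential growth at rate −λ₁ ≈ 4.174).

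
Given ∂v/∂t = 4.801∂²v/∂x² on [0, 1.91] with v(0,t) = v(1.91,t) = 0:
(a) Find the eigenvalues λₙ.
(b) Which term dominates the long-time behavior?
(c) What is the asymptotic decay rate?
Eigenvalues: λₙ = 4.801n²π²/1.91².
First three modes:
  n=1: λ₁ = 4.801π²/1.91² ≈ 12.989
  n=2: λ₂ = 19.204π²/1.91² ≈ 51.955 (4× faster decay)
  n=3: λ₃ = 43.209π²/1.91² ≈ 116.898 (9× faster decay)
As t → ∞, higher modes decay exponentially faster. The n=1 mode dominates: v ~ c₁ sin(πx/1.91) e^{-λ₁t}.
Decay rate: λ₁ = 4.801π²/1.91² ≈ 12.989.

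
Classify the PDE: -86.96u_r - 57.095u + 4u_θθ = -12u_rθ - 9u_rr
Rewriting in standard form: 9u_rr + 12u_rθ + 4u_θθ - 86.96u_r - 57.095u = 0. A = 9, B = 12, C = 4. Discriminant B² - 4AC = 0. Since 0 = 0, parabolic.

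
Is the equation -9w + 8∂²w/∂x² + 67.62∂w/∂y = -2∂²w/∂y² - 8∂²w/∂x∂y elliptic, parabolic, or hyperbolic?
Rewriting in standard form: 8∂²w/∂x² + 8∂²w/∂x∂y + 2∂²w/∂y² + 67.62∂w/∂y - 9w = 0. Computing B² - 4AC with A = 8, B = 8, C = 2: discriminant = 0 (zero). Answer: parabolic.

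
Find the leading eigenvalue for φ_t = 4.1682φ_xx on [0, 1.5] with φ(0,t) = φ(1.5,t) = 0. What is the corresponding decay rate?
Eigenvalues: λₙ = 4.1682n²π²/1.5².
First three modes:
  n=1: λ₁ = 4.1682π²/1.5² ≈ 18.284
  n=2: λ₂ = 16.6728π²/1.5² ≈ 73.135 (4× faster decay)
  n=3: λ₃ = 37.5138π²/1.5² ≈ 164.554 (9× faster decay)
As t → ∞, higher modes decay exponentially faster. The n=1 mode dominates: φ ~ c₁ sin(πx/1.5) e^{-λ₁t}.
Decay rate: λ₁ = 4.1682π²/1.5² ≈ 18.284.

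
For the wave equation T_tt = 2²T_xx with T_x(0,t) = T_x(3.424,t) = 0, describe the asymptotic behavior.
T oscillates about a mean that drifts linearly in t (generically unbounded; no decay). There is no damping, so the nonconstant modes persist as standing waves (energy conserved, no decay). But with Neumann conditions at both ends the constant mode has eigenvalue 0: the spatial mean M(t) of T satisfies M'' = 0, so M(t) = M(0) + M'(0)·t. Unless the initial velocity has zero mean (∫T_t(x,0)dx = 0), the solution grows linearly in t (unbounded, though not exponentially); if it does have zero mean, the solution stays bounded and simply oscillates.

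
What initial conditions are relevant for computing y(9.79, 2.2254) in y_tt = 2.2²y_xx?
Domain of dependence: [4.89412, 14.68588]. Signals travel at speed 2.2, so data within |x - 9.79| ≤ 2.2·2.2254 = 4.89588 can reach the point.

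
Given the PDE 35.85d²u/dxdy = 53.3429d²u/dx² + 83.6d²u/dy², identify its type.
Rewriting in standard form: -53.3429d²u/dx² + 35.85d²u/dxdy - 83.6d²u/dy² = 0. The second-order coefficients are A = -53.3429, B = 35.85, C = -83.6. Since B² - 4AC = -16552.64326 < 0, this is an elliptic PDE.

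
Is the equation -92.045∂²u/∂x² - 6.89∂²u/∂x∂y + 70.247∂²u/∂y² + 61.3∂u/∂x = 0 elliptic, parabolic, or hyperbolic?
Computing B² - 4AC with A = -92.045, B = -6.89, C = 70.247: discriminant = 25911.01256 (positive). Answer: hyperbolic.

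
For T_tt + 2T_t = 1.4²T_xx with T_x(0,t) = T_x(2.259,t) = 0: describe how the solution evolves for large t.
T → constant (steady state). Damping (γ=2) dissipates the nonconstant modes; with Neumann BCs the spatial average obeys M''+γM'=0 and tends to a finite limit.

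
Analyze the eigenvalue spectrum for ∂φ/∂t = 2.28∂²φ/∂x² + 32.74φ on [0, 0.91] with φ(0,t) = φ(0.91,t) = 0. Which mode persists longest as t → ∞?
Eigenvalues: λₙ = 2.28n²π²/0.91² - 32.74.
First three modes:
  n=1: λ₁ = 2.28π²/0.91² - 32.74 ≈ -5.566
  n=2: λ₂ = 9.12π²/0.91² - 32.74 ≈ 75.956
  n=3: λ₃ = 20.52π²/0.91² - 32.74 ≈ 211.825
Since 2.28π²/0.91² ≈ 27.174 < 32.74, λ₁ < 0.
The n=1 mode grows fastest (−λₙ is largest for n=1) → dominates.
Asymptotic: φ ~ c₁ sin(πx/0.91) e^{5.566t} (exponential growth at rate −λ₁ ≈ 5.566).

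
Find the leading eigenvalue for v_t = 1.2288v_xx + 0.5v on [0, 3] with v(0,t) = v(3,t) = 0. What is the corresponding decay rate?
Eigenvalues: λₙ = 1.2288n²π²/3² - 0.5.
First three modes:
  n=1: λ₁ = 1.2288π²/3² - 0.5 ≈ 0.848
  n=2: λ₂ = 4.9152π²/3² - 0.5 ≈ 4.89
  n=3: λ₃ = 11.0592π²/3² - 0.5 ≈ 11.628
Since 1.2288π²/3² ≈ 1.348 > 0.5, all λₙ > 0.
The n=1 mode decays slowest → dominates as t → ∞.
Asymptotic: v ~ c₁ sin(πx/3) e^{-λ₁t} with decay rate λ₁ ≈ 0.848.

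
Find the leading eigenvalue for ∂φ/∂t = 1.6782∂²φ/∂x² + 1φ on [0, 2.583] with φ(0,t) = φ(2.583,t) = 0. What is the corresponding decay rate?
Eigenvalues: λₙ = 1.6782n²π²/2.583² - 1.
First three modes:
  n=1: λ₁ = 1.6782π²/2.583² - 1 ≈ 1.483
  n=2: λ₂ = 6.7128π²/2.583² - 1 ≈ 8.93
  n=3: λ₃ = 15.1038π²/2.583² - 1 ≈ 21.343
Since 1.6782π²/2.583² ≈ 2.483 > 1, all λₙ > 0.
The n=1 mode decays slowest → dominates as t → ∞.
Asymptotic: φ ~ c₁ sin(πx/2.583) e^{-λ₁t} with decay rate λ₁ ≈ 1.483.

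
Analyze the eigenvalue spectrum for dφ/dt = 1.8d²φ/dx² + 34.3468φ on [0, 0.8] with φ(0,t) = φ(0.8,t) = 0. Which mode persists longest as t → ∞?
Eigenvalues: λₙ = 1.8n²π²/0.8² - 34.3468.
First three modes:
  n=1: λ₁ = 1.8π²/0.8² - 34.3468 ≈ -6.589
  n=2: λ₂ = 7.2π²/0.8² - 34.3468 ≈ 76.686
  n=3: λ₃ = 16.2π²/0.8² - 34.3468 ≈ 215.478
Since 1.8π²/0.8² ≈ 27.758 < 34.3468, λ₁ < 0.
The n=1 mode grows fastest (−λₙ is largest for n=1) → dominates.
Asymptotic: φ ~ c₁ sin(πx/0.8) e^{6.589t} (exponential growth at rate −λ₁ ≈ 6.589).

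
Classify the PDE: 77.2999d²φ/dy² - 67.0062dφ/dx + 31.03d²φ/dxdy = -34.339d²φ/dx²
Rewriting in standard form: 34.339d²φ/dx² + 31.03d²φ/dxdy + 77.2999d²φ/dy² - 67.0062dφ/dx = 0. A = 34.339, B = 31.03, C = 77.2999. Discriminant B² - 4AC = -9654.7441644. Since -9654.7441644 < 0, elliptic.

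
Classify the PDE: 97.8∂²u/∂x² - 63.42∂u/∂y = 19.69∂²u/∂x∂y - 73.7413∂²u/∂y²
Rewriting in standard form: 97.8∂²u/∂x² - 19.69∂²u/∂x∂y + 73.7413∂²u/∂y² - 63.42∂u/∂y = 0. A = 97.8, B = -19.69, C = 73.7413. Discriminant B² - 4AC = -28459.90046. Since -28459.90046 < 0, elliptic.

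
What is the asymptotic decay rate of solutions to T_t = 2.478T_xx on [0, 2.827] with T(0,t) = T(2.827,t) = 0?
Eigenvalues: λₙ = 2.478n²π²/2.827².
First three modes:
  n=1: λ₁ = 2.478π²/2.827² ≈ 3.06
  n=2: λ₂ = 9.912π²/2.827² ≈ 12.241 (4× faster decay)
  n=3: λ₃ = 22.302π²/2.827² ≈ 27.542 (9× faster decay)
As t → ∞, higher modes decay exponentially faster. The n=1 mode dominates: T ~ c₁ sin(πx/2.827) e^{-λ₁t}.
Decay rate: λ₁ = 2.478π²/2.827² ≈ 3.06.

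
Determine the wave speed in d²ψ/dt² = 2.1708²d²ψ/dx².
Speed = 2.1708. Information travels along characteristics x = x₀ ± 2.1708t.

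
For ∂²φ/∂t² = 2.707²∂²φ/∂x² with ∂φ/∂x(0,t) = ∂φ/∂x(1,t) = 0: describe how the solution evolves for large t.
φ oscillates about a mean that drifts linearly in t (generically unbounded; no decay). There is no damping, so the nonconstant modes persist as standing waves (energy conserved, no decay). But with Neumann conditions at both ends the constant mode has eigenvalue 0: the spatial mean M(t) of φ satisfies M'' = 0, so M(t) = M(0) + M'(0)·t. Unless the initial velocity has zero mean (∫φ_t(x,0)dx = 0), the solution grows linearly in t (unbounded, though not exponentially); if it does have zero mean, the solution stays bounded and simply oscillates.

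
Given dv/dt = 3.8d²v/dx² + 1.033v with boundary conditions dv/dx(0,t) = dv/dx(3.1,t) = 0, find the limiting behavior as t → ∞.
v grows unboundedly. With Neumann BCs the constant mode has diffusion eigenvalue 0, so any r > 0 makes it grow like e^(1.033t); solution grows exponentially.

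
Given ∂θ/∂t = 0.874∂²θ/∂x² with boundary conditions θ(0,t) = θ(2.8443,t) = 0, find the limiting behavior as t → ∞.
θ → 0. Heat diffuses out through both boundaries.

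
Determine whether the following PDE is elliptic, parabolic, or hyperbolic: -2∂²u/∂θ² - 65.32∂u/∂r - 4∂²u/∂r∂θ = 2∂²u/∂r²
Rewriting in standard form: -2∂²u/∂r² - 4∂²u/∂r∂θ - 2∂²u/∂θ² - 65.32∂u/∂r = 0. Coefficients: A = -2, B = -4, C = -2. B² - 4AC = 0, which is zero, so the equation is parabolic.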